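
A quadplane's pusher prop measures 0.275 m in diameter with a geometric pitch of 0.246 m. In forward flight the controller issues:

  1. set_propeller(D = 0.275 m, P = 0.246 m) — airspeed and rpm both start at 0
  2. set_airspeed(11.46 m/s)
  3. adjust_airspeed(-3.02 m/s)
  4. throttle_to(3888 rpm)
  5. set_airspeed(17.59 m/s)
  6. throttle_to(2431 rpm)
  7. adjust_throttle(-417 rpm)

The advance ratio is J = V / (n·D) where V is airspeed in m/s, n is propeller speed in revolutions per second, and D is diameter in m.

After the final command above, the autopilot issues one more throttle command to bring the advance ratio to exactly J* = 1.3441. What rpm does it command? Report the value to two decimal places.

set_propeller: D = 0.275 m, P = 0.246 m (p = P/D = 0.894545); state ← (V=0, rpm=0)
set_airspeed(11.46): V ← 11.46 m/s
adjust_airspeed(-3.02): V ← 11.46 -3.02 = 8.44 m/s
throttle_to(3888): rpm ← 3888
set_airspeed(17.59): V ← 17.59 m/s
throttle_to(2431): rpm ← 2431
adjust_throttle(-417): rpm ← 2431 -417 = 2014
final state: V = 17.59 m/s, rpm = 2014 → n = rpm/60 = 33.566667 rev/s
target J* = 1.3441; solve J* = V/(n·D) for n: n = V/(J*·D) = 17.59/(1.3441 × 0.275) = 47.588451 rev/s
rpm = 60·n = 2855.307032

rpm = 2855.31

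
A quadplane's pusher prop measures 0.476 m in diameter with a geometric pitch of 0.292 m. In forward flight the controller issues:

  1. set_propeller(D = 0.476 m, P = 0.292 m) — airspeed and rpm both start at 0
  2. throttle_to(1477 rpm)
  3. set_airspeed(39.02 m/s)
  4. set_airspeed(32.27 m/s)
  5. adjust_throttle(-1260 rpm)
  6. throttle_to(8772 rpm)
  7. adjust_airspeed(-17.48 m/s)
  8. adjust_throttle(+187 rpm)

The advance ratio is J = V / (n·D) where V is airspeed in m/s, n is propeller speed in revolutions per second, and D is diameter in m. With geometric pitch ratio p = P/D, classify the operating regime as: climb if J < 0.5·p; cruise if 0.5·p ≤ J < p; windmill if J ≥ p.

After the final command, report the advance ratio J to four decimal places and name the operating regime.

J = 0.2081, regime = climb

set_propeller: D = 0.476 m, P = 0.292 m (p = P/D = 0.613445); state ← (V=0, rpm=0)
throttle_to(1477): rpm ← 1477
set_airspeed(39.02): V ← 39.02 m/s
set_airspeed(32.27): V ← 32.27 m/s
adjust_throttle(-1260): rpm ← 1477 -1260 = 217
throttle_to(8772): rpm ← 8772
adjust_airspeed(-17.48): V ← 32.27 -17.48 = 14.79 m/s
adjust_throttle(+187): rpm ← 8772 +187 = 8959
final state: V = 14.79 m/s, rpm = 8959 → n = rpm/60 = 149.316667 rev/s
J = V / (n·D) = 14.79 / (149.316667 × 0.476) = 0.208091
regime bands: climb J<0.3067 | cruise [0.3067, 0.6134) | windmill J≥0.6134
J = 0.2081 → climb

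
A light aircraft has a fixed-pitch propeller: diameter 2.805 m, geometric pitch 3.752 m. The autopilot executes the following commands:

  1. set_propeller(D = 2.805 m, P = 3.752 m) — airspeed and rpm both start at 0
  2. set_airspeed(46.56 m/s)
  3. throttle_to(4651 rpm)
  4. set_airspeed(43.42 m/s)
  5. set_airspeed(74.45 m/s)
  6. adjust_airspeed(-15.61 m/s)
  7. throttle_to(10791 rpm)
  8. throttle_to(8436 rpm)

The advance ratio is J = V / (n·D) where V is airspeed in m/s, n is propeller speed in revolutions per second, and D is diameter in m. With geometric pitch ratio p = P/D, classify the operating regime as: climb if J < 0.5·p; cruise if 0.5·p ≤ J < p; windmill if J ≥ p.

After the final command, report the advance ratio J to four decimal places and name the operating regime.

J = 0.1492, regime = climb

set_propeller: D = 2.805 m, P = 3.752 m (p = P/D = 1.337611); state ← (V=0, rpm=0)
set_airspeed(46.56): V ← 46.56 m/s
throttle_to(4651): rpm ← 4651
set_airspeed(43.42): V ← 43.42 m/s
set_airspeed(74.45): V ← 74.45 m/s
adjust_airspeed(-15.61): V ← 74.45 -15.61 = 58.84 m/s
throttle_to(10791): rpm ← 10791
throttle_to(8436): rpm ← 8436
final state: V = 58.84 m/s, rpm = 8436 → n = rpm/60 = 140.600000 rev/s
J = V / (n·D) = 58.84 / (140.600000 × 2.805) = 0.149195
regime bands: climb J<0.6688 | cruise [0.6688, 1.3376) | windmill J≥1.3376
J = 0.1492 → climb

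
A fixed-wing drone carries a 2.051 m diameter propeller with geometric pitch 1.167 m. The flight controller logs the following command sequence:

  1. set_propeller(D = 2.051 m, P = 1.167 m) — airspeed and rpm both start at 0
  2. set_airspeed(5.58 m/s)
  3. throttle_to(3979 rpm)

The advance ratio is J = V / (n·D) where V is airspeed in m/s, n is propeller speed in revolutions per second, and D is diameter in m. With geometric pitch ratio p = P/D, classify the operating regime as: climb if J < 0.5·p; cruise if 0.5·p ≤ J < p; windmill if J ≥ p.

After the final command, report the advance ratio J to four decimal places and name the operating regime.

set_propeller: D = 2.051 m, P = 1.167 m (p = P/D = 0.568991); state ← (V=0, rpm=0)
set_airspeed(5.58): V ← 5.58 m/s
throttle_to(3979): rpm ← 3979
final state: V = 5.58 m/s, rpm = 3979 → n = rpm/60 = 66.316667 rev/s
J = V / (n·D) = 5.58 / (66.316667 × 2.051) = 0.041025
regime bands: climb J<0.2845 | cruise [0.2845, 0.5690) | windmill J≥0.5690
J = 0.0410 → climb

J = 0.0410, regime = climb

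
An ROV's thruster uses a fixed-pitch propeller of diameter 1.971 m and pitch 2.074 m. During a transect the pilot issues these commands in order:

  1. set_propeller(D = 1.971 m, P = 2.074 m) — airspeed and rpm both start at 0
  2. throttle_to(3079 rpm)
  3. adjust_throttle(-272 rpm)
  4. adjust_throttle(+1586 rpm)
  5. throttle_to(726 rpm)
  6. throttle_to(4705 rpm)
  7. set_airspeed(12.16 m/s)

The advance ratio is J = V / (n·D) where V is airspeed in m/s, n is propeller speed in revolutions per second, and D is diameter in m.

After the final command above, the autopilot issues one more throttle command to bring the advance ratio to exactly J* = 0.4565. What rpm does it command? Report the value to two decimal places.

set_propeller: D = 1.971 m, P = 2.074 m (p = P/D = 1.052258); state ← (V=0, rpm=0)
throttle_to(3079): rpm ← 3079
adjust_throttle(-272): rpm ← 3079 -272 = 2807
adjust_throttle(+1586): rpm ← 2807 +1586 = 4393
throttle_to(726): rpm ← 726
throttle_to(4705): rpm ← 4705
set_airspeed(12.16): V ← 12.16 m/s
final state: V = 12.16 m/s, rpm = 4705 → n = rpm/60 = 78.416667 rev/s
target J* = 0.4565; solve J* = V/(n·D) for n: n = V/(J*·D) = 12.16/(0.4565 × 1.971) = 13.514693 rev/s
rpm = 60·n = 810.881550

rpm = 810.88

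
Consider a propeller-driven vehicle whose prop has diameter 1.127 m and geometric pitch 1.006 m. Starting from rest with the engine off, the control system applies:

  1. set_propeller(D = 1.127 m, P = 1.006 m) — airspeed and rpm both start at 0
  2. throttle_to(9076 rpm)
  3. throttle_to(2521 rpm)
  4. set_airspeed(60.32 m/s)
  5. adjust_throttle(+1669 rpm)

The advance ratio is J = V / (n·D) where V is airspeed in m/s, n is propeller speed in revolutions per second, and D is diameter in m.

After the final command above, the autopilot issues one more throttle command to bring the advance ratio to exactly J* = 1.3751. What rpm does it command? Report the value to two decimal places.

set_propeller: D = 1.127 m, P = 1.006 m (p = P/D = 0.892635); state ← (V=0, rpm=0)
throttle_to(9076): rpm ← 9076
throttle_to(2521): rpm ← 2521
set_airspeed(60.32): V ← 60.32 m/s
adjust_throttle(+1669): rpm ← 2521 +1669 = 4190
final state: V = 60.32 m/s, rpm = 4190 → n = rpm/60 = 69.833333 rev/s
target J* = 1.3751; solve J* = V/(n·D) for n: n = V/(J*·D) = 60.32/(1.3751 × 1.127) = 38.922716 rev/s
rpm = 60·n = 2335.362946

rpm = 2335.36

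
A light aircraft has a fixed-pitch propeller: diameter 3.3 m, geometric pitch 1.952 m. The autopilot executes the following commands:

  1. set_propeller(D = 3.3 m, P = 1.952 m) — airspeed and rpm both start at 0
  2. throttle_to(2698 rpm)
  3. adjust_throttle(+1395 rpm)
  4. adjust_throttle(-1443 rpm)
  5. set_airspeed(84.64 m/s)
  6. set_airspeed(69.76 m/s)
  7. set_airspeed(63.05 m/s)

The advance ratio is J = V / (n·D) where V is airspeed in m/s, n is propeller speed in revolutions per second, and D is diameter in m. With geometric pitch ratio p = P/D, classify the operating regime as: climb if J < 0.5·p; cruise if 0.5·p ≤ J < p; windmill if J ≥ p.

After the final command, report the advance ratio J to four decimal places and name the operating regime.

set_propeller: D = 3.3 m, P = 1.952 m (p = P/D = 0.591515); state ← (V=0, rpm=0)
throttle_to(2698): rpm ← 2698
adjust_throttle(+1395): rpm ← 2698 +1395 = 4093
adjust_throttle(-1443): rpm ← 4093 -1443 = 2650
set_airspeed(84.64): V ← 84.64 m/s
set_airspeed(69.76): V ← 69.76 m/s
set_airspeed(63.05): V ← 63.05 m/s
final state: V = 63.05 m/s, rpm = 2650 → n = rpm/60 = 44.166667 rev/s
J = V / (n·D) = 63.05 / (44.166667 × 3.3) = 0.432590
regime bands: climb J<0.2958 | cruise [0.2958, 0.5915) | windmill J≥0.5915
J = 0.4326 → cruise

J = 0.4326, regime = cruise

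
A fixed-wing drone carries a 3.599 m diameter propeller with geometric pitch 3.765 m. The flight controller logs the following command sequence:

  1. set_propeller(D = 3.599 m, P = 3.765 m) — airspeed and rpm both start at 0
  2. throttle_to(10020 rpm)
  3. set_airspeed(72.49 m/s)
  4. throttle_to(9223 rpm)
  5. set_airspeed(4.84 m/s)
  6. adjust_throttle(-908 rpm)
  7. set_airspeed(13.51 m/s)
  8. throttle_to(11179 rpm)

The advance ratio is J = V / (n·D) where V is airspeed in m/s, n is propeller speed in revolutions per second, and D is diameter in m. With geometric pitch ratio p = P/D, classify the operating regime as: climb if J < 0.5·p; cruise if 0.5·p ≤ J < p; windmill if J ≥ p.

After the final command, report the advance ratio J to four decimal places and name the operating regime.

J = 0.0201, regime = climb

set_propeller: D = 3.599 m, P = 3.765 m (p = P/D = 1.046124); state ← (V=0, rpm=0)
throttle_to(10020): rpm ← 10020
set_airspeed(72.49): V ← 72.49 m/s
throttle_to(9223): rpm ← 9223
set_airspeed(4.84): V ← 4.84 m/s
adjust_throttle(-908): rpm ← 9223 -908 = 8315
set_airspeed(13.51): V ← 13.51 m/s
throttle_to(11179): rpm ← 11179
final state: V = 13.51 m/s, rpm = 11179 → n = rpm/60 = 186.316667 rev/s
J = V / (n·D) = 13.51 / (186.316667 × 3.599) = 0.020148
regime bands: climb J<0.5231 | cruise [0.5231, 1.0461) | windmill J≥1.0461
J = 0.0201 → climb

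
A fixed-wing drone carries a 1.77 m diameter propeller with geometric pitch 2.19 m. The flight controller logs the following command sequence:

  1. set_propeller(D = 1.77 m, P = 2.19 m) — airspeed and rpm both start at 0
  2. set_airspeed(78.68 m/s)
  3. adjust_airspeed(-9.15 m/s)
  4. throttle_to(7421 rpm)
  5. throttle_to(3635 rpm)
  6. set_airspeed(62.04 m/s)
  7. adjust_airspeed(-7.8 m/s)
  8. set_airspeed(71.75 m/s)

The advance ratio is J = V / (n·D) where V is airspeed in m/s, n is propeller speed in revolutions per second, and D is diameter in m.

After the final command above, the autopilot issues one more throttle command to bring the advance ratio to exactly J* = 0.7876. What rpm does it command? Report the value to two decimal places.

rpm = 3088.12

set_propeller: D = 1.77 m, P = 2.19 m (p = P/D = 1.237288); state ← (V=0, rpm=0)
set_airspeed(78.68): V ← 78.68 m/s
adjust_airspeed(-9.15): V ← 78.68 -9.15 = 69.53 m/s
throttle_to(7421): rpm ← 7421
throttle_to(3635): rpm ← 3635
set_airspeed(62.04): V ← 62.04 m/s
adjust_airspeed(-7.8): V ← 62.04 -7.8 = 54.24 m/s
set_airspeed(71.75): V ← 71.75 m/s
final state: V = 71.75 m/s, rpm = 3635 → n = rpm/60 = 60.583333 rev/s
target J* = 0.7876; solve J* = V/(n·D) for n: n = V/(J*·D) = 71.75/(0.7876 × 1.77) = 51.468668 rev/s
rpm = 60·n = 3088.120099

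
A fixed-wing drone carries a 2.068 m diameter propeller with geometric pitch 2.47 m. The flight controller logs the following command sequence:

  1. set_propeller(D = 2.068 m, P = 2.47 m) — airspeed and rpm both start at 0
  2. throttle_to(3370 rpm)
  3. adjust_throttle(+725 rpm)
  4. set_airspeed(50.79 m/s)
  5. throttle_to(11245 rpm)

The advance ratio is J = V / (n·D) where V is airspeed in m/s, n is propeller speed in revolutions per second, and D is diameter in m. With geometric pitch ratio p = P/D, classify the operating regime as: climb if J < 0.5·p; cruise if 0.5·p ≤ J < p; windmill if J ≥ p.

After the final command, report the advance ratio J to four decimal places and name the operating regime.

set_propeller: D = 2.068 m, P = 2.47 m (p = P/D = 1.194391); state ← (V=0, rpm=0)
throttle_to(3370): rpm ← 3370
adjust_throttle(+725): rpm ← 3370 +725 = 4095
set_airspeed(50.79): V ← 50.79 m/s
throttle_to(11245): rpm ← 11245
final state: V = 50.79 m/s, rpm = 11245 → n = rpm/60 = 187.416667 rev/s
J = V / (n·D) = 50.79 / (187.416667 × 2.068) = 0.131045
regime bands: climb J<0.5972 | cruise [0.5972, 1.1944) | windmill J≥1.1944
J = 0.1310 → climb

J = 0.1310, regime = climb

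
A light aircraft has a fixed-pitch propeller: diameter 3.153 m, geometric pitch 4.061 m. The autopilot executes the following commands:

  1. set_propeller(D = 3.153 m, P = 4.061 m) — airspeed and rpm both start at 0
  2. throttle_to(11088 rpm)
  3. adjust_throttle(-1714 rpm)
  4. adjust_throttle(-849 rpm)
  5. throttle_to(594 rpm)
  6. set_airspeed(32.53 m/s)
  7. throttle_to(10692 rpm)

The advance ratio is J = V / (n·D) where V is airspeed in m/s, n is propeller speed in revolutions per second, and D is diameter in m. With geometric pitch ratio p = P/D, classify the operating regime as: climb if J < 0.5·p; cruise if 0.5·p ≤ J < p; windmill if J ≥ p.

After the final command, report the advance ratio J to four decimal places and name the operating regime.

set_propeller: D = 3.153 m, P = 4.061 m (p = P/D = 1.287980); state ← (V=0, rpm=0)
throttle_to(11088): rpm ← 11088
adjust_throttle(-1714): rpm ← 11088 -1714 = 9374
adjust_throttle(-849): rpm ← 9374 -849 = 8525
throttle_to(594): rpm ← 594
set_airspeed(32.53): V ← 32.53 m/s
throttle_to(10692): rpm ← 10692
final state: V = 32.53 m/s, rpm = 10692 → n = rpm/60 = 178.200000 rev/s
J = V / (n·D) = 32.53 / (178.200000 × 3.153) = 0.057897
regime bands: climb J<0.6440 | cruise [0.6440, 1.2880) | windmill J≥1.2880
J = 0.0579 → climb

J = 0.0579, regime = climb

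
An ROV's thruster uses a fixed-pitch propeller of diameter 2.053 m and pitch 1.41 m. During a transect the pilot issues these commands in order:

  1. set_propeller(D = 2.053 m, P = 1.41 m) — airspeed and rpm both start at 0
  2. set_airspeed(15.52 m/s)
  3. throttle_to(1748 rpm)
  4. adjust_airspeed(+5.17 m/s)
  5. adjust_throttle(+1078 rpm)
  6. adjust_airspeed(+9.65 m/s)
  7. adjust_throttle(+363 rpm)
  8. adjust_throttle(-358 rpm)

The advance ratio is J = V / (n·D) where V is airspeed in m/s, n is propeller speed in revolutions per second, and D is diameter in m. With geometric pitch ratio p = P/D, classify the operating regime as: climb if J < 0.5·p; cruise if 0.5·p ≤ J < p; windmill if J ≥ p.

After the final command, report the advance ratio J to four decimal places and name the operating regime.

J = 0.3132, regime = climb

set_propeller: D = 2.053 m, P = 1.41 m (p = P/D = 0.686800); state ← (V=0, rpm=0)
set_airspeed(15.52): V ← 15.52 m/s
throttle_to(1748): rpm ← 1748
adjust_airspeed(+5.17): V ← 15.52 +5.17 = 20.69 m/s
adjust_throttle(+1078): rpm ← 1748 +1078 = 2826
adjust_airspeed(+9.65): V ← 20.69 +9.65 = 30.34 m/s
adjust_throttle(+363): rpm ← 2826 +363 = 3189
adjust_throttle(-358): rpm ← 3189 -358 = 2831
final state: V = 30.34 m/s, rpm = 2831 → n = rpm/60 = 47.183333 rev/s
J = V / (n·D) = 30.34 / (47.183333 × 2.053) = 0.313212
regime bands: climb J<0.3434 | cruise [0.3434, 0.6868) | windmill J≥0.6868
J = 0.3132 → climb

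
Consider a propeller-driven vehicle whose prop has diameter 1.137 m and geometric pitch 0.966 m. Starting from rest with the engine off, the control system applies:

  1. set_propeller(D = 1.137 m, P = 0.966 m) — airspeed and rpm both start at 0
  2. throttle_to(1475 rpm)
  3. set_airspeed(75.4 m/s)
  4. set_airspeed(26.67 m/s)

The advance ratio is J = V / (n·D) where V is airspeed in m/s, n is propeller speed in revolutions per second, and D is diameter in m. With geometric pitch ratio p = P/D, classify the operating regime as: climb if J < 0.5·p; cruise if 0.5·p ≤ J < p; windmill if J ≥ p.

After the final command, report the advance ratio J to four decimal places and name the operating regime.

set_propeller: D = 1.137 m, P = 0.966 m (p = P/D = 0.849604); state ← (V=0, rpm=0)
throttle_to(1475): rpm ← 1475
set_airspeed(75.4): V ← 75.4 m/s
set_airspeed(26.67): V ← 26.67 m/s
final state: V = 26.67 m/s, rpm = 1475 → n = rpm/60 = 24.583333 rev/s
J = V / (n·D) = 26.67 / (24.583333 × 1.137) = 0.954161
regime bands: climb J<0.4248 | cruise [0.4248, 0.8496) | windmill J≥0.8496
J = 0.9542 → windmill

J = 0.9542, regime = windmill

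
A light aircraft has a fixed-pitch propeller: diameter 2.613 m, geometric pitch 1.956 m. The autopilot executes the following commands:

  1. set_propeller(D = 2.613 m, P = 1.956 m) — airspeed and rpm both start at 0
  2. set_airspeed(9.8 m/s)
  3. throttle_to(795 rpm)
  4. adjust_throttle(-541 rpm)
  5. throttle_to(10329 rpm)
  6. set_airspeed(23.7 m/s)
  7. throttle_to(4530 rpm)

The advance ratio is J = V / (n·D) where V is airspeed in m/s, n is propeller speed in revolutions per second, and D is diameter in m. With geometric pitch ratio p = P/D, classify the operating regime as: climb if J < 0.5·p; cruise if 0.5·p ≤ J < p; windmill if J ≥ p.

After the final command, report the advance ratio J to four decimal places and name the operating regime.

set_propeller: D = 2.613 m, P = 1.956 m (p = P/D = 0.748565); state ← (V=0, rpm=0)
set_airspeed(9.8): V ← 9.8 m/s
throttle_to(795): rpm ← 795
adjust_throttle(-541): rpm ← 795 -541 = 254
throttle_to(10329): rpm ← 10329
set_airspeed(23.7): V ← 23.7 m/s
throttle_to(4530): rpm ← 4530
final state: V = 23.7 m/s, rpm = 4530 → n = rpm/60 = 75.500000 rev/s
J = V / (n·D) = 23.7 / (75.500000 × 2.613) = 0.120133
regime bands: climb J<0.3743 | cruise [0.3743, 0.7486) | windmill J≥0.7486
J = 0.1201 → climb

J = 0.1201, regime = climb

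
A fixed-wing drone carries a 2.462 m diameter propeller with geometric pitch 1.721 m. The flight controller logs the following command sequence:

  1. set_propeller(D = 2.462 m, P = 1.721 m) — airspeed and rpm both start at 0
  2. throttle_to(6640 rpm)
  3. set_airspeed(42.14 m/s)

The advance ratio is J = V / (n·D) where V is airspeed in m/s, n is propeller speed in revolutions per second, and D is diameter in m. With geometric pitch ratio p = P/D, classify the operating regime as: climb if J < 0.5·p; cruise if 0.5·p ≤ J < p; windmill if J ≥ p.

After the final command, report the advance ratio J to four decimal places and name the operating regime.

J = 0.1547, regime = climb

set_propeller: D = 2.462 m, P = 1.721 m (p = P/D = 0.699025); state ← (V=0, rpm=0)
throttle_to(6640): rpm ← 6640
set_airspeed(42.14): V ← 42.14 m/s
final state: V = 42.14 m/s, rpm = 6640 → n = rpm/60 = 110.666667 rev/s
J = V / (n·D) = 42.14 / (110.666667 × 2.462) = 0.154664
regime bands: climb J<0.3495 | cruise [0.3495, 0.6990) | windmill J≥0.6990
J = 0.1547 → climb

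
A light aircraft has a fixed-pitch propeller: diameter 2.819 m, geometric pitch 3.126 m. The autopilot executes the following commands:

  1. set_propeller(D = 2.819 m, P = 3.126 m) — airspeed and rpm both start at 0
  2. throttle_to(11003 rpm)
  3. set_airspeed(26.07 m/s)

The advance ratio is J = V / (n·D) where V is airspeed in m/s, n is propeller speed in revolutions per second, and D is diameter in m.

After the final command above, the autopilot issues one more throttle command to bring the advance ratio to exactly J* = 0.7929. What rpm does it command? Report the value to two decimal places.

set_propeller: D = 2.819 m, P = 3.126 m (p = P/D = 1.108904); state ← (V=0, rpm=0)
throttle_to(11003): rpm ← 11003
set_airspeed(26.07): V ← 26.07 m/s
final state: V = 26.07 m/s, rpm = 11003 → n = rpm/60 = 183.383333 rev/s
target J* = 0.7929; solve J* = V/(n·D) for n: n = V/(J*·D) = 26.07/(0.7929 × 2.819) = 11.663464 rev/s
rpm = 60·n = 699.807815

rpm = 699.81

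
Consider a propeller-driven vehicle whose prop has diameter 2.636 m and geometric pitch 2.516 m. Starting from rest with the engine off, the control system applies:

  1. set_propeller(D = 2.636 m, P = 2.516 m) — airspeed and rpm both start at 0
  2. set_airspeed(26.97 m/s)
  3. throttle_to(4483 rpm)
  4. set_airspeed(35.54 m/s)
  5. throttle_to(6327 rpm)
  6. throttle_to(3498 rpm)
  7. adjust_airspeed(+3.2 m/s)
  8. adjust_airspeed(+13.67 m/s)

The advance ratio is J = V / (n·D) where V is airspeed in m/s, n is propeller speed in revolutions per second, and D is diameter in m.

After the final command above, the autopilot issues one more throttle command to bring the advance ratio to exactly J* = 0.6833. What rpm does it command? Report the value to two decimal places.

rpm = 1745.86

set_propeller: D = 2.636 m, P = 2.516 m (p = P/D = 0.954476); state ← (V=0, rpm=0)
set_airspeed(26.97): V ← 26.97 m/s
throttle_to(4483): rpm ← 4483
set_airspeed(35.54): V ← 35.54 m/s
throttle_to(6327): rpm ← 6327
throttle_to(3498): rpm ← 3498
adjust_airspeed(+3.2): V ← 35.54 +3.2 = 38.74 m/s
adjust_airspeed(+13.67): V ← 38.74 +13.67 = 52.41 m/s
final state: V = 52.41 m/s, rpm = 3498 → n = rpm/60 = 58.300000 rev/s
target J* = 0.6833; solve J* = V/(n·D) for n: n = V/(J*·D) = 52.41/(0.6833 × 2.636) = 29.097611 rev/s
rpm = 60·n = 1745.856658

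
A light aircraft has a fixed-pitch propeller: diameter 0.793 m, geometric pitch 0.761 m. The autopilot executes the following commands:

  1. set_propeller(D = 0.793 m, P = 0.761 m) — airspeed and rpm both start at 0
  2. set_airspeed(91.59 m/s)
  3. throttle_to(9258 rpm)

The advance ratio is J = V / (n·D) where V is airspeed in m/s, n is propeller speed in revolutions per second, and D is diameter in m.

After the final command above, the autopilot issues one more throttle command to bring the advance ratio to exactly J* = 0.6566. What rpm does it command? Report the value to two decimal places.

set_propeller: D = 0.793 m, P = 0.761 m (p = P/D = 0.959647); state ← (V=0, rpm=0)
set_airspeed(91.59): V ← 91.59 m/s
throttle_to(9258): rpm ← 9258
final state: V = 91.59 m/s, rpm = 9258 → n = rpm/60 = 154.300000 rev/s
target J* = 0.6566; solve J* = V/(n·D) for n: n = V/(J*·D) = 91.59/(0.6566 × 0.793) = 175.903303 rev/s
rpm = 60·n = 10554.198153

rpm = 10554.20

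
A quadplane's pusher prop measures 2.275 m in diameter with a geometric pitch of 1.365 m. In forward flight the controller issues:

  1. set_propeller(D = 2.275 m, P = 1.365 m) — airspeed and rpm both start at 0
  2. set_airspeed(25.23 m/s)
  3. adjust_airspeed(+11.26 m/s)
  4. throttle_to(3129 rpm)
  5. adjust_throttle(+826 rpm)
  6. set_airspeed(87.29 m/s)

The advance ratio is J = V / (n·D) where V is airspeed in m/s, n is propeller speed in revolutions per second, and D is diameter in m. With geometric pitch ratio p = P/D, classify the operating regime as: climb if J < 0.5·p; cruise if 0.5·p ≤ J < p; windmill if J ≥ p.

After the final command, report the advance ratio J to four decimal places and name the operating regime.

J = 0.5821, regime = cruise

set_propeller: D = 2.275 m, P = 1.365 m (p = P/D = 0.600000); state ← (V=0, rpm=0)
set_airspeed(25.23): V ← 25.23 m/s
adjust_airspeed(+11.26): V ← 25.23 +11.26 = 36.49 m/s
throttle_to(3129): rpm ← 3129
adjust_throttle(+826): rpm ← 3129 +826 = 3955
set_airspeed(87.29): V ← 87.29 m/s
final state: V = 87.29 m/s, rpm = 3955 → n = rpm/60 = 65.916667 rev/s
J = V / (n·D) = 87.29 / (65.916667 × 2.275) = 0.582087
regime bands: climb J<0.3000 | cruise [0.3000, 0.6000) | windmill J≥0.6000
J = 0.5821 → cruise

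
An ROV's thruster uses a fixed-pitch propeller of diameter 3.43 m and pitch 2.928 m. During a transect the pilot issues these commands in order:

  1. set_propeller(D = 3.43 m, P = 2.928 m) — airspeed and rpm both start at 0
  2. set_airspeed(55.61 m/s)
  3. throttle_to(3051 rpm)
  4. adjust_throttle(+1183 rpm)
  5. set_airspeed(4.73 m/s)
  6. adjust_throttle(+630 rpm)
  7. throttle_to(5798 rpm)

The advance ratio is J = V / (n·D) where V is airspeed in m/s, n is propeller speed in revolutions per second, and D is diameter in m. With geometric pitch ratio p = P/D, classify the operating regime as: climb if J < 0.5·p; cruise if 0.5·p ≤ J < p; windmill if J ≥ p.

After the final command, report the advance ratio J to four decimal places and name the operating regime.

J = 0.0143, regime = climb

set_propeller: D = 3.43 m, P = 2.928 m (p = P/D = 0.853644); state ← (V=0, rpm=0)
set_airspeed(55.61): V ← 55.61 m/s
throttle_to(3051): rpm ← 3051
adjust_throttle(+1183): rpm ← 3051 +1183 = 4234
set_airspeed(4.73): V ← 4.73 m/s
adjust_throttle(+630): rpm ← 4234 +630 = 4864
throttle_to(5798): rpm ← 5798
final state: V = 4.73 m/s, rpm = 5798 → n = rpm/60 = 96.633333 rev/s
J = V / (n·D) = 4.73 / (96.633333 × 3.43) = 0.014271
regime bands: climb J<0.4268 | cruise [0.4268, 0.8536) | windmill J≥0.8536
J = 0.0143 → climb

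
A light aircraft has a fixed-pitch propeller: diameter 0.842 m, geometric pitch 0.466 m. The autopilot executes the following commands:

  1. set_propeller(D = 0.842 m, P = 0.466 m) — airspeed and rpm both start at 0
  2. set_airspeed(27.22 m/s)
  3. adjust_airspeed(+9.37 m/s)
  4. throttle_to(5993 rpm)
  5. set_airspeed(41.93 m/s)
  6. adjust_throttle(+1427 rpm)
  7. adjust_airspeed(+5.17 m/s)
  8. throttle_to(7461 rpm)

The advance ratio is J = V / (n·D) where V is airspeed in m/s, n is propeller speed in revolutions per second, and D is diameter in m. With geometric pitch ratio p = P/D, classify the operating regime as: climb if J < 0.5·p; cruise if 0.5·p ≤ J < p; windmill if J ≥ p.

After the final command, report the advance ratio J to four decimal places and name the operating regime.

J = 0.4498, regime = cruise

set_propeller: D = 0.842 m, P = 0.466 m (p = P/D = 0.553444); state ← (V=0, rpm=0)
set_airspeed(27.22): V ← 27.22 m/s
adjust_airspeed(+9.37): V ← 27.22 +9.37 = 36.59 m/s
throttle_to(5993): rpm ← 5993
set_airspeed(41.93): V ← 41.93 m/s
adjust_throttle(+1427): rpm ← 5993 +1427 = 7420
adjust_airspeed(+5.17): V ← 41.93 +5.17 = 47.1 m/s
throttle_to(7461): rpm ← 7461
final state: V = 47.1 m/s, rpm = 7461 → n = rpm/60 = 124.350000 rev/s
J = V / (n·D) = 47.1 / (124.350000 × 0.842) = 0.449845
regime bands: climb J<0.2767 | cruise [0.2767, 0.5534) | windmill J≥0.5534
J = 0.4498 → cruise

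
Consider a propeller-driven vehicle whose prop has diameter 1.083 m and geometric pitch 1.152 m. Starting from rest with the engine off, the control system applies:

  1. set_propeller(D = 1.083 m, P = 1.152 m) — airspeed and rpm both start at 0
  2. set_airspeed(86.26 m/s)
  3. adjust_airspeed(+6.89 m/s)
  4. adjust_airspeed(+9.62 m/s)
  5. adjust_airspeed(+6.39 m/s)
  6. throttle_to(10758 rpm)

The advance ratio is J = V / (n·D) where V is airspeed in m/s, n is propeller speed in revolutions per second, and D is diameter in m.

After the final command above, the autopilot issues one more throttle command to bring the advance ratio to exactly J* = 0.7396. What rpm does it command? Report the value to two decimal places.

set_propeller: D = 1.083 m, P = 1.152 m (p = P/D = 1.063712); state ← (V=0, rpm=0)
set_airspeed(86.26): V ← 86.26 m/s
adjust_airspeed(+6.89): V ← 86.26 +6.89 = 93.15 m/s
adjust_airspeed(+9.62): V ← 93.15 +9.62 = 102.77 m/s
adjust_airspeed(+6.39): V ← 102.77 +6.39 = 109.16 m/s
throttle_to(10758): rpm ← 10758
final state: V = 109.16 m/s, rpm = 10758 → n = rpm/60 = 179.300000 rev/s
target J* = 0.7396; solve J* = V/(n·D) for n: n = V/(J*·D) = 109.16/(0.7396 × 1.083) = 136.281896 rev/s
rpm = 60·n = 8176.913777

rpm = 8176.91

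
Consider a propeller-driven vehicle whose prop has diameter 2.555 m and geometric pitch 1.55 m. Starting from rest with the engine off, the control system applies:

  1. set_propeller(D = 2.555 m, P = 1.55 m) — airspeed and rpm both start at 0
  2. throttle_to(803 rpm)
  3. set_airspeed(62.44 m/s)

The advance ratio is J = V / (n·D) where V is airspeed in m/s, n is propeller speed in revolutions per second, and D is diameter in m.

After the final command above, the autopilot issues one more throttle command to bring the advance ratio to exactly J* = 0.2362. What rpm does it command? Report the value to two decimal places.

rpm = 6207.88

set_propeller: D = 2.555 m, P = 1.55 m (p = P/D = 0.606654); state ← (V=0, rpm=0)
throttle_to(803): rpm ← 803
set_airspeed(62.44): V ← 62.44 m/s
final state: V = 62.44 m/s, rpm = 803 → n = rpm/60 = 13.383333 rev/s
target J* = 0.2362; solve J* = V/(n·D) for n: n = V/(J*·D) = 62.44/(0.2362 × 2.555) = 103.464675 rev/s
rpm = 60·n = 6207.880482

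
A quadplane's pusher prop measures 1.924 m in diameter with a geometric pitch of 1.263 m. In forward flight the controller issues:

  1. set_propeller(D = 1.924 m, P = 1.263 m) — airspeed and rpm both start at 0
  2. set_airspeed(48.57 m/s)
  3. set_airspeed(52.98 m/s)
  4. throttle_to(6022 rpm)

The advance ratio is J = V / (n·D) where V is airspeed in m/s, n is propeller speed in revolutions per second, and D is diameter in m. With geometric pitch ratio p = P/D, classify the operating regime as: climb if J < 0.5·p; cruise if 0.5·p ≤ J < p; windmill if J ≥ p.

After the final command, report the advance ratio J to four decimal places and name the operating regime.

J = 0.2744, regime = climb

set_propeller: D = 1.924 m, P = 1.263 m (p = P/D = 0.656445); state ← (V=0, rpm=0)
set_airspeed(48.57): V ← 48.57 m/s
set_airspeed(52.98): V ← 52.98 m/s
throttle_to(6022): rpm ← 6022
final state: V = 52.98 m/s, rpm = 6022 → n = rpm/60 = 100.366667 rev/s
J = V / (n·D) = 52.98 / (100.366667 × 1.924) = 0.274358
regime bands: climb J<0.3282 | cruise [0.3282, 0.6564) | windmill J≥0.6564
J = 0.2744 → climb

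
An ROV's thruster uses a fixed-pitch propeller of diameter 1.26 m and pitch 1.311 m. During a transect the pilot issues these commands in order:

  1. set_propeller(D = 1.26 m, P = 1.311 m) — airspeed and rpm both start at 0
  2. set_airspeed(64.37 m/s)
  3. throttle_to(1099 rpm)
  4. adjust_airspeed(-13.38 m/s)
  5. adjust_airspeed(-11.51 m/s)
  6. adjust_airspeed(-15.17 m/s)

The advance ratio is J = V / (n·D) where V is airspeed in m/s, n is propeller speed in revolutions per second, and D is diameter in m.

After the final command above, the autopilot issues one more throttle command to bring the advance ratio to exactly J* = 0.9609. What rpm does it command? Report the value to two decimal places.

rpm = 1204.72

set_propeller: D = 1.26 m, P = 1.311 m (p = P/D = 1.040476); state ← (V=0, rpm=0)
set_airspeed(64.37): V ← 64.37 m/s
throttle_to(1099): rpm ← 1099
adjust_airspeed(-13.38): V ← 64.37 -13.38 = 50.99 m/s
adjust_airspeed(-11.51): V ← 50.99 -11.51 = 39.48 m/s
adjust_airspeed(-15.17): V ← 39.48 -15.17 = 24.31 m/s
final state: V = 24.31 m/s, rpm = 1099 → n = rpm/60 = 18.316667 rev/s
target J* = 0.9609; solve J* = V/(n·D) for n: n = V/(J*·D) = 24.31/(0.9609 × 1.26) = 20.078729 rev/s
rpm = 60·n = 1204.723746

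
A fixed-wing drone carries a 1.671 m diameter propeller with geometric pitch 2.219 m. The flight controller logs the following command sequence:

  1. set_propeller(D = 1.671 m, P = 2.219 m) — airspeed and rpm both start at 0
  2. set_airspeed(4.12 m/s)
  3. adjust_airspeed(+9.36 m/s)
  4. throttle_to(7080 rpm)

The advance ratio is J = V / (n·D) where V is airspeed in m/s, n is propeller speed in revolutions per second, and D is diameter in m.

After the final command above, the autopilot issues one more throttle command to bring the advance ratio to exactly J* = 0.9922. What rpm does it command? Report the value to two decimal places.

rpm = 487.83

set_propeller: D = 1.671 m, P = 2.219 m (p = P/D = 1.327947); state ← (V=0, rpm=0)
set_airspeed(4.12): V ← 4.12 m/s
adjust_airspeed(+9.36): V ← 4.12 +9.36 = 13.48 m/s
throttle_to(7080): rpm ← 7080
final state: V = 13.48 m/s, rpm = 7080 → n = rpm/60 = 118.000000 rev/s
target J* = 0.9922; solve J* = V/(n·D) for n: n = V/(J*·D) = 13.48/(0.9922 × 1.671) = 8.130443 rev/s
rpm = 60·n = 487.826591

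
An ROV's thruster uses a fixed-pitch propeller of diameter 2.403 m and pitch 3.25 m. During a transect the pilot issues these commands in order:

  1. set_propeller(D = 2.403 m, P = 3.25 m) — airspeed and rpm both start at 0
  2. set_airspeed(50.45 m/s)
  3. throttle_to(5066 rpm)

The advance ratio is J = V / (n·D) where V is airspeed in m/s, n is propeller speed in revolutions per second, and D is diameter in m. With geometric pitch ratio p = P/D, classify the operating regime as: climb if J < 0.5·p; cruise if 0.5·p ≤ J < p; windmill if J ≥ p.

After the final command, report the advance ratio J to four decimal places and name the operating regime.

set_propeller: D = 2.403 m, P = 3.25 m (p = P/D = 1.352476); state ← (V=0, rpm=0)
set_airspeed(50.45): V ← 50.45 m/s
throttle_to(5066): rpm ← 5066
final state: V = 50.45 m/s, rpm = 5066 → n = rpm/60 = 84.433333 rev/s
J = V / (n·D) = 50.45 / (84.433333 × 2.403) = 0.248653
regime bands: climb J<0.6762 | cruise [0.6762, 1.3525) | windmill J≥1.3525
J = 0.2487 → climb

J = 0.2487, regime = climb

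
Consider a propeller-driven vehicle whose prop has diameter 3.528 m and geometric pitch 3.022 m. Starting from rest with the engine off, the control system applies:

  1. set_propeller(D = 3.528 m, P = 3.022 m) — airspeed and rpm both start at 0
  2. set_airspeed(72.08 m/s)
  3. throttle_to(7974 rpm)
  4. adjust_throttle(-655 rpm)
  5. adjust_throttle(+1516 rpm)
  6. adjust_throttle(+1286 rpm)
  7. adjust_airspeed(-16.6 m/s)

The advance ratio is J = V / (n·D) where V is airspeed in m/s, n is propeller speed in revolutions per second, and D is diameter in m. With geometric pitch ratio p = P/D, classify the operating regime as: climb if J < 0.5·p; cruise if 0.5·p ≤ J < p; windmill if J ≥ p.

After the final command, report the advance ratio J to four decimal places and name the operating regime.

set_propeller: D = 3.528 m, P = 3.022 m (p = P/D = 0.856576); state ← (V=0, rpm=0)
set_airspeed(72.08): V ← 72.08 m/s
throttle_to(7974): rpm ← 7974
adjust_throttle(-655): rpm ← 7974 -655 = 7319
adjust_throttle(+1516): rpm ← 7319 +1516 = 8835
adjust_throttle(+1286): rpm ← 8835 +1286 = 10121
adjust_airspeed(-16.6): V ← 72.08 -16.6 = 55.48 m/s
final state: V = 55.48 m/s, rpm = 10121 → n = rpm/60 = 168.683333 rev/s
J = V / (n·D) = 55.48 / (168.683333 × 3.528) = 0.093226
regime bands: climb J<0.4283 | cruise [0.4283, 0.8566) | windmill J≥0.8566
J = 0.0932 → climb

J = 0.0932, regime = climb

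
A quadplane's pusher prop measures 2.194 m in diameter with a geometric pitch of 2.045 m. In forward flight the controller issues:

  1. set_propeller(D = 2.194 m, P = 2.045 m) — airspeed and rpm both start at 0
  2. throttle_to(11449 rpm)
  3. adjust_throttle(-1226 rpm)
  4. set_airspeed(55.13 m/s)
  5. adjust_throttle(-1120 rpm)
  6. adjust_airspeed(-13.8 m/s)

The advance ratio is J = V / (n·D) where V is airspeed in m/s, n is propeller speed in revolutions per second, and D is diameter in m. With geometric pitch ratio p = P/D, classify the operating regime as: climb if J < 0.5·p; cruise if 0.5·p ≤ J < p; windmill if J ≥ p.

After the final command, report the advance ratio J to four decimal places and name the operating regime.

set_propeller: D = 2.194 m, P = 2.045 m (p = P/D = 0.932088); state ← (V=0, rpm=0)
throttle_to(11449): rpm ← 11449
adjust_throttle(-1226): rpm ← 11449 -1226 = 10223
set_airspeed(55.13): V ← 55.13 m/s
adjust_throttle(-1120): rpm ← 10223 -1120 = 9103
adjust_airspeed(-13.8): V ← 55.13 -13.8 = 41.33 m/s
final state: V = 41.33 m/s, rpm = 9103 → n = rpm/60 = 151.716667 rev/s
J = V / (n·D) = 41.33 / (151.716667 × 2.194) = 0.124164
regime bands: climb J<0.4660 | cruise [0.4660, 0.9321) | windmill J≥0.9321
J = 0.1242 → climb

J = 0.1242, regime = climb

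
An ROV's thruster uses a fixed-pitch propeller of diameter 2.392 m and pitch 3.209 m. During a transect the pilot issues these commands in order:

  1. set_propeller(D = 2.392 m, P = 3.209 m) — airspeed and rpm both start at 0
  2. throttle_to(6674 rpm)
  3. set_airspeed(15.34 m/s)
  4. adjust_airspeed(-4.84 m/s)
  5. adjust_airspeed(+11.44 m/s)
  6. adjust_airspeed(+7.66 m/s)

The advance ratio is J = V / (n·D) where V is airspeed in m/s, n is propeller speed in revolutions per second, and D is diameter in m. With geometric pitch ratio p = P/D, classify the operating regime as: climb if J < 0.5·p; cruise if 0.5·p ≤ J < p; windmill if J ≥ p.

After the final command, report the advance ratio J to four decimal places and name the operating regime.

set_propeller: D = 2.392 m, P = 3.209 m (p = P/D = 1.341555); state ← (V=0, rpm=0)
throttle_to(6674): rpm ← 6674
set_airspeed(15.34): V ← 15.34 m/s
adjust_airspeed(-4.84): V ← 15.34 -4.84 = 10.5 m/s
adjust_airspeed(+11.44): V ← 10.5 +11.44 = 21.94 m/s
adjust_airspeed(+7.66): V ← 21.94 +7.66 = 29.6 m/s
final state: V = 29.6 m/s, rpm = 6674 → n = rpm/60 = 111.233333 rev/s
J = V / (n·D) = 29.6 / (111.233333 × 2.392) = 0.111249
regime bands: climb J<0.6708 | cruise [0.6708, 1.3416) | windmill J≥1.3416
J = 0.1112 → climb

J = 0.1112, regime = climb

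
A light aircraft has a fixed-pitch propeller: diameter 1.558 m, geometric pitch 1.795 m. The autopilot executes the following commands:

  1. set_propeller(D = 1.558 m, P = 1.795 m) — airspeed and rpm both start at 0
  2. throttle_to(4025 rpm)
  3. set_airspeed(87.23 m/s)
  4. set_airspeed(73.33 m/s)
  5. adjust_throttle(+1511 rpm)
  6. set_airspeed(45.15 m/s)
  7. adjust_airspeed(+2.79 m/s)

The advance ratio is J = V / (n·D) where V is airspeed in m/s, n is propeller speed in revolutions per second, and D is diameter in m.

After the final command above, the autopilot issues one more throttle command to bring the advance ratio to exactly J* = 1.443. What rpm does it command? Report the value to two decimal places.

rpm = 1279.43

set_propeller: D = 1.558 m, P = 1.795 m (p = P/D = 1.152118); state ← (V=0, rpm=0)
throttle_to(4025): rpm ← 4025
set_airspeed(87.23): V ← 87.23 m/s
set_airspeed(73.33): V ← 73.33 m/s
adjust_throttle(+1511): rpm ← 4025 +1511 = 5536
set_airspeed(45.15): V ← 45.15 m/s
adjust_airspeed(+2.79): V ← 45.15 +2.79 = 47.94 m/s
final state: V = 47.94 m/s, rpm = 5536 → n = rpm/60 = 92.266667 rev/s
target J* = 1.443; solve J* = V/(n·D) for n: n = V/(J*·D) = 47.94/(1.443 × 1.558) = 21.323783 rev/s
rpm = 60·n = 1279.426953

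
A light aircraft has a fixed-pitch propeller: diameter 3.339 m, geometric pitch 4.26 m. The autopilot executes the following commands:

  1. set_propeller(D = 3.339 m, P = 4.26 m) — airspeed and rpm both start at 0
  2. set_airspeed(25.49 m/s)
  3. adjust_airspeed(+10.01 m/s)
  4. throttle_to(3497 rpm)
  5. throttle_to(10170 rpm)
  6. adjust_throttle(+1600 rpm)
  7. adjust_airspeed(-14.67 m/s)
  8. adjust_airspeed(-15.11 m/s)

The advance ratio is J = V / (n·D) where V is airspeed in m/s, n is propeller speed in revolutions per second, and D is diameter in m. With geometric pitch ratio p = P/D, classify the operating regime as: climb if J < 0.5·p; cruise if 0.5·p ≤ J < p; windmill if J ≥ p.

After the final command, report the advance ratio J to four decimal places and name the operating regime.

J = 0.0087, regime = climb

set_propeller: D = 3.339 m, P = 4.26 m (p = P/D = 1.275831); state ← (V=0, rpm=0)
set_airspeed(25.49): V ← 25.49 m/s
adjust_airspeed(+10.01): V ← 25.49 +10.01 = 35.5 m/s
throttle_to(3497): rpm ← 3497
throttle_to(10170): rpm ← 10170
adjust_throttle(+1600): rpm ← 10170 +1600 = 11770
adjust_airspeed(-14.67): V ← 35.5 -14.67 = 20.83 m/s
adjust_airspeed(-15.11): V ← 20.83 -15.11 = 5.72 m/s
final state: V = 5.72 m/s, rpm = 11770 → n = rpm/60 = 196.166667 rev/s
J = V / (n·D) = 5.72 / (196.166667 × 3.339) = 0.008733
regime bands: climb J<0.6379 | cruise [0.6379, 1.2758) | windmill J≥1.2758
J = 0.0087 → climb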